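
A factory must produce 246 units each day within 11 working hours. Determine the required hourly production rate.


Formula: Production Rate = Daily Demand / Available Hours
Rate = 246 units/day / 11 hours/day
Rate = 22.4 units/hour

22.4 units/hour


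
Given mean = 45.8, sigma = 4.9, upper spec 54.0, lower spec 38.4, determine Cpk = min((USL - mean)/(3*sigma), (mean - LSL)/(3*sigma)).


Cpu = (54.0 - 45.8) / (3 * 4.9) = 0.56
Cpl = (45.8 - 38.4) / (3 * 4.9) = 0.5
Cpk = min(0.56, 0.5) = 0.5

0.5


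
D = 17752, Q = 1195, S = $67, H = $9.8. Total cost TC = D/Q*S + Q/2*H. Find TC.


TC = 17752/1195 * 67 + 1195/2 * 9.8

$6850.80


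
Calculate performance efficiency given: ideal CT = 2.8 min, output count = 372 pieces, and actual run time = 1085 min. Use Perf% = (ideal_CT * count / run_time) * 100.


Formula: Performance = (Ideal CT * Total Count) / Run Time * 100
Ideal output time = 2.8 * 372 = 1041.6 min
Performance = 1041.6 / 1085 * 100 = 96.0%

96.0%


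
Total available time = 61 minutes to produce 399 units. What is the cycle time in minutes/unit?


Formula: CT = Available Time / Number of Units
CT = 61 min / 399 units
CT = 0.15 min/unit

0.15 min/unit


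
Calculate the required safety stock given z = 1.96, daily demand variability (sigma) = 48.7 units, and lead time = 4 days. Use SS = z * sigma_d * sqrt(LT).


Formula: SS = z * sigma_d * sqrt(LT)
sqrt(LT) = sqrt(4) = 2.0
SS = 1.96 * 48.7 * 2.0
SS = 190.9 units

190.9 units


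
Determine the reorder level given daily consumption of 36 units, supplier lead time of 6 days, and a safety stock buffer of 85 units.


Formula: ROP = (Daily Demand * Lead Time) + Safety Stock
Demand during lead time = 36 * 6 = 216 units
ROP = 216 + 85 = 301 units

301 units


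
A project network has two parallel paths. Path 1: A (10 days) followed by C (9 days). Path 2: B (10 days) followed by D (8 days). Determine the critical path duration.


Path 1 = 10 + 9 = 19 days
Path 2 = 10 + 8 = 18 days
Duration = max(19, 18) = 19 days

19 days


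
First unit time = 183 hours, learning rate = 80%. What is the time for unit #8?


Formula: T_n = T_1 * (learning_rate)^(log2(n)) where learning_rate = rate/100
Doublings = log2(8) = 3
T_n = 183 * 0.8^3
T_n = 183 * 0.512 = 93.7 hours

93.7 hours


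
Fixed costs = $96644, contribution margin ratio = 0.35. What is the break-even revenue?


Formula: BER = Fixed Costs / Contribution Margin Ratio
BER = $96644 / 0.35
BER = $276125.71 (to the nearest cent)

$276125.71


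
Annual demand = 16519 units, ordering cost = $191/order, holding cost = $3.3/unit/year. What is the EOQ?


Formula: EOQ = sqrt(2 * D * S / H)
Numerator: 2 * 16519 * 191 = 6310258
2DS/H = 6310258 / 3.3 = 1912199.4
EOQ = sqrt(1912199.4) = 1382.8 units

1382.8 units


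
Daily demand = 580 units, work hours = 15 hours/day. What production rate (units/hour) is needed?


Formula: Production Rate = Daily Demand / Available Hours
Rate = 580 units/day / 15 hours/day
Rate = 38.7 units/hour

38.7 units/hour


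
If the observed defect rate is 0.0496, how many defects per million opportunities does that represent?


DPMO = defect_rate * 1000000 = 0.0496 * 1000000

49600


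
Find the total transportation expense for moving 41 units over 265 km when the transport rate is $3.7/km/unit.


TC = dist * cost * units = 265 * 3.7 * 41 = $40200.50

$40200.50


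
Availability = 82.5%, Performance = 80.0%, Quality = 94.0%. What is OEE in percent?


Formula: OEE = Availability * Performance * Quality / 10000
A * P = 82.5% * 80.0% / 100 = 66.0%
OEE = 66.0% * 94.0% / 100 = 62.0%

62.0%


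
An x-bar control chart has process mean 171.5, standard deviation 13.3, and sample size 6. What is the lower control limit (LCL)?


LCL = 171.5 - 3 * 13.3 / sqrt(6)

155.21


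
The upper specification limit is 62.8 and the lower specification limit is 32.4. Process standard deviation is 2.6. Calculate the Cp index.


Cp = (62.8 - 32.4) / (6 * 2.6)

1.95


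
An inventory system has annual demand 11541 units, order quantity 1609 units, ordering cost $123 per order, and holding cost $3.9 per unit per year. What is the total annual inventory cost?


TC = 11541/1609 * 123 + 1609/2 * 3.9

$4019.80


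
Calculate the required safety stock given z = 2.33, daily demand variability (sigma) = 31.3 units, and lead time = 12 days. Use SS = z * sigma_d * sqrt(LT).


Formula: SS = z * sigma_d * sqrt(LT)
sqrt(LT) = sqrt(12) = 3.4641
SS = 2.33 * 31.3 * 3.4641
SS = 252.6 units

252.6 units


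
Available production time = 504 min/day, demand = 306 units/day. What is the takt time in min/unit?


Formula: Takt Time = Available Production Time / Customer Demand
Takt = 504 min/day / 306 units/day
Takt = 1.65 min/unit

1.65 min/unit


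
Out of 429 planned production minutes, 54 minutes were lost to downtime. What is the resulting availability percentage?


Formula: Availability = (Planned Time - Downtime) / Planned Time * 100
Uptime = 429 - 54 = 375 min
Availability = 375 / 429 * 100 = 87.4%

87.4%


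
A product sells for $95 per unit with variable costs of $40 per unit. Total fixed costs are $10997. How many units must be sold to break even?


Formula: BEQ = Fixed Costs / (Price - Variable Cost)
Contribution margin = $95 - $40 = $55/unit
BEQ = ceil($10997 / $55/unit) = ceil(199.95) = 200 units

200 units


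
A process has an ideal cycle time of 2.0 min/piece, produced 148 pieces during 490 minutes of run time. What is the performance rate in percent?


Formula: Performance = (Ideal CT * Total Count) / Run Time * 100
Ideal output time = 2.0 * 148 = 296.0 min
Performance = 296.0 / 490 * 100 = 60.4%

60.4%


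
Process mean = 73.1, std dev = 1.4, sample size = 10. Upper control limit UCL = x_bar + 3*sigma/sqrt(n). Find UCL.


UCL = 73.1 + 3 * 1.4 / sqrt(10)

74.43


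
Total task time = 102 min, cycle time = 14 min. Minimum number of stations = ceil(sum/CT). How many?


Formula: N_min = ceil(Sum of Task Times / Cycle Time)
N_min = ceil(102 min / 14 min) = ceil(7.2857)
N_min = 8 stations

8


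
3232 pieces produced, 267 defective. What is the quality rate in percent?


Formula: Quality Rate = Good Pieces / Total Pieces * 100
Good pieces = 3232 - 267 = 2965
QR = 2965 / 3232 * 100 = 91.7%

91.7%


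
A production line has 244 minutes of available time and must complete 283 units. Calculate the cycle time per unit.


Formula: CT = Available Time / Number of Units
CT = 244 min / 283 units
CT = 0.86 min/unit

0.86 min/unit


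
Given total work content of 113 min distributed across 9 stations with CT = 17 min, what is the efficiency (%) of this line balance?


Formula: Efficiency = Sum of Task Times / (N_stations * CT) * 100
Total station capacity = 9 stations * 17 min = 153 min
Efficiency = 113 / 153 * 100 = 73.9%

73.9%


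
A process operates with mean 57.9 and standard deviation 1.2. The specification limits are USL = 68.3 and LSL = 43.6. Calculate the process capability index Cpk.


Cpu = (68.3 - 57.9) / (3 * 1.2) = 2.89
Cpl = (57.9 - 43.6) / (3 * 1.2) = 3.97
Cpk = min(2.89, 3.97) = 2.89

2.89


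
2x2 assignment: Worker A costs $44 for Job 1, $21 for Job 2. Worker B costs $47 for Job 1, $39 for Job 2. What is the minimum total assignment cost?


Option 1: A->1 + B->2 = $44 + $39 = $83
Option 2: A->2 + B->1 = $21 + $47 = $68
Min cost = min($83, $68) = $68

$68


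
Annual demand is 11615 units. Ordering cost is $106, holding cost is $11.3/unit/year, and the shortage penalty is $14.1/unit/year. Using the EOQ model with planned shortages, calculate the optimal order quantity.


Formula: EOQ* = sqrt(2DS/H) * sqrt((H+P)/P)
Base EOQ = sqrt(2*11615*106/11.3) = 466.81 units
Correction = sqrt((11.3+14.1)/14.1) = 1.34217
EOQ* = 466.81 * 1.34217 = 626.5 units

626.5 units


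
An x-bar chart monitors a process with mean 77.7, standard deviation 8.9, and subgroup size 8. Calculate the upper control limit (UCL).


UCL = 77.7 + 3 * 8.9 / sqrt(8)

87.14


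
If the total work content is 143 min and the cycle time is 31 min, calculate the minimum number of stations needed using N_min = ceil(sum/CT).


Formula: N_min = ceil(Sum of Task Times / Cycle Time)
N_min = ceil(143 min / 31 min) = ceil(4.6129)
N_min = 5 stations

5


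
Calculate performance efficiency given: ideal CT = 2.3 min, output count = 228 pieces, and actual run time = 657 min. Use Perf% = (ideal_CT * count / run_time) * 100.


Formula: Performance = (Ideal CT * Total Count) / Run Time * 100
Ideal output time = 2.3 * 228 = 524.4 min
Performance = 524.4 / 657 * 100 = 79.8%

79.8%


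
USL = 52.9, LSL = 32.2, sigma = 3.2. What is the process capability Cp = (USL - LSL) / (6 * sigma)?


Cp = (52.9 - 32.2) / (6 * 3.2)

1.08


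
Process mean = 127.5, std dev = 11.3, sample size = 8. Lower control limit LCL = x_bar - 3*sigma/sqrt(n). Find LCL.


LCL = 127.5 - 3 * 11.3 / sqrt(8)

115.51


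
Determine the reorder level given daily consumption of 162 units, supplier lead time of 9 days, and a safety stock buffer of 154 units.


Formula: ROP = (Daily Demand * Lead Time) + Safety Stock
Demand during lead time = 162 * 9 = 1458 units
ROP = 1458 + 154 = 1612 units

1612 units


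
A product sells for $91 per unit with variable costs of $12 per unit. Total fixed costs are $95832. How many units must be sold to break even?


Formula: BEQ = Fixed Costs / (Price - Variable Cost)
Contribution margin = $91 - $12 = $79/unit
BEQ = ceil($95832 / $79/unit) = ceil(1213.06) = 1214 units

1214 units


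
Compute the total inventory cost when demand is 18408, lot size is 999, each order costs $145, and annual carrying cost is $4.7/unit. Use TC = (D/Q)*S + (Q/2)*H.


TC = 18408/999 * 145 + 999/2 * 4.7

$5019.48


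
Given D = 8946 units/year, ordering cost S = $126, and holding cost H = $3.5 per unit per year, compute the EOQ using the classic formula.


Formula: EOQ = sqrt(2 * D * S / H)
Numerator: 2 * 8946 * 126 = 2254392
2DS/H = 2254392 / 3.5 = 644112.0
EOQ = sqrt(644112.0) = 802.6 units

802.6 units


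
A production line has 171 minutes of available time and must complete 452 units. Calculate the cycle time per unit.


Formula: CT = Available Time / Number of Units
CT = 171 min / 452 units
CT = 0.38 min/unit

0.38 min/unit


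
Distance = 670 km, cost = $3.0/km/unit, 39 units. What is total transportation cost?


TC = dist * cost * units = 670 * 3.0 * 39 = $78390.00

$78390.00


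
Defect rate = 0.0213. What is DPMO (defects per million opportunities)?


DPMO = defect_rate * 1000000 = 0.0213 * 1000000

21300


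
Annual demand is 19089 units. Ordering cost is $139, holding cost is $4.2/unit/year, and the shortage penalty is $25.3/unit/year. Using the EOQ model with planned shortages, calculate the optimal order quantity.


Formula: EOQ* = sqrt(2DS/H) * sqrt((H+P)/P)
Base EOQ = sqrt(2*19089*139/4.2) = 1124.06 units
Correction = sqrt((4.2+25.3)/25.3) = 1.07982
EOQ* = 1124.06 * 1.07982 = 1213.8 units

1213.8 units


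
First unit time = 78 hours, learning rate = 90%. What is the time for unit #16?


Formula: T_n = T_1 * (learning_rate)^(log2(n)) where learning_rate = rate/100
Doublings = log2(16) = 4
T_n = 78 * 0.9^4
T_n = 78 * 0.6561 = 51.2 hours

51.2 hours


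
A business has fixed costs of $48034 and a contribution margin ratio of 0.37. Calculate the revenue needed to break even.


Formula: BER = Fixed Costs / Contribution Margin Ratio
BER = $48034 / 0.37
BER = $129821.62 (to the nearest cent)

$129821.62


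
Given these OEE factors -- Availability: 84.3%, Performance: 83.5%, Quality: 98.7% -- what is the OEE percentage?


Formula: OEE = Availability * Performance * Quality / 10000
A * P = 84.3% * 83.5% / 100 = 70.39%
OEE = 70.39% * 98.7% / 100 = 69.5%

69.5%


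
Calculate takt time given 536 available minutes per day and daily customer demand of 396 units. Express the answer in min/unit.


Formula: Takt Time = Available Production Time / Customer Demand
Takt = 536 min/day / 396 units/day
Takt = 1.35 min/unit

1.35 min/unit


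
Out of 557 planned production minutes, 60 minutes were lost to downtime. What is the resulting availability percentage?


Formula: Availability = (Planned Time - Downtime) / Planned Time * 100
Uptime = 557 - 60 = 497 min
Availability = 497 / 557 * 100 = 89.2%

89.2%


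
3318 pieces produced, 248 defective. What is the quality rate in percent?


Formula: Quality Rate = Good Pieces / Total Pieces * 100
Good pieces = 3318 - 248 = 3070
QR = 3070 / 3318 * 100 = 92.5%

92.5%


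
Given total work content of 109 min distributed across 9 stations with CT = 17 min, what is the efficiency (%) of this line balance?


Formula: Efficiency = Sum of Task Times / (N_stations * CT) * 100
Total station capacity = 9 stations * 17 min = 153 min
Efficiency = 109 / 153 * 100 = 71.2%

71.2%


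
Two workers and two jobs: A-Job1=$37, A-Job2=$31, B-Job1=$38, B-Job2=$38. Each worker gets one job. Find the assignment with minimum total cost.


Option 1: A->1 + B->2 = $37 + $38 = $75
Option 2: A->2 + B->1 = $31 + $38 = $69
Min cost = min($75, $69) = $69

$69


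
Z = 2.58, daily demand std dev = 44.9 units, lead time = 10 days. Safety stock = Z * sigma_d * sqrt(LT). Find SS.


Formula: SS = z * sigma_d * sqrt(LT)
sqrt(LT) = sqrt(10) = 3.1623
SS = 2.58 * 44.9 * 3.1623
SS = 366.3 units

366.3 units


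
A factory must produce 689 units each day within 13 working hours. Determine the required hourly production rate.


Formula: Production Rate = Daily Demand / Available Hours
Rate = 689 units/day / 13 hours/day
Rate = 53.0 units/hour

53.0 units/hour


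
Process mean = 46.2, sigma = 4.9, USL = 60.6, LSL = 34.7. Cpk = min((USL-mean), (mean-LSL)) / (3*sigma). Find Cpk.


Cpu = (60.6 - 46.2) / (3 * 4.9) = 0.98
Cpl = (46.2 - 34.7) / (3 * 4.9) = 0.78
Cpk = min(0.98, 0.78) = 0.78

0.78


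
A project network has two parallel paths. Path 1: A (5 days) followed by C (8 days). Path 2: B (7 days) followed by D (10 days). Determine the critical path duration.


Path 1 = 5 + 8 = 13 days
Path 2 = 7 + 10 = 17 days
Duration = max(13, 17) = 17 days

17 days


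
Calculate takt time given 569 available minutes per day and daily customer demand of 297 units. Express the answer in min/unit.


Formula: Takt Time = Available Production Time / Customer Demand
Takt = 569 min/day / 297 units/day
Takt = 1.92 min/unit

1.92 min/unit


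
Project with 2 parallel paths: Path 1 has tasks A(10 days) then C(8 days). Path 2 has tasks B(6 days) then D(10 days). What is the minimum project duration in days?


Path 1 = 10 + 8 = 18 days
Path 2 = 6 + 10 = 16 days
Duration = max(18, 16) = 18 days

18 days


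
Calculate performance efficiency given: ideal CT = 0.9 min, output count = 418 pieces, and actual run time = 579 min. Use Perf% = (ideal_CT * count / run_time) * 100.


Formula: Performance = (Ideal CT * Total Count) / Run Time * 100
Ideal output time = 0.9 * 418 = 376.2 min
Performance = 376.2 / 579 * 100 = 65.0%

65.0%


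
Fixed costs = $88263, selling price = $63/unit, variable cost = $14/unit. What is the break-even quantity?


Formula: BEQ = Fixed Costs / (Price - Variable Cost)
Contribution margin = $63 - $14 = $49/unit
BEQ = ceil($88263 / $49/unit) = ceil(1801.29) = 1802 units

1802 units


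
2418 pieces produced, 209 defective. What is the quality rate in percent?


Formula: Quality Rate = Good Pieces / Total Pieces * 100
Good pieces = 2418 - 209 = 2209
QR = 2209 / 2418 * 100 = 91.4%

91.4%


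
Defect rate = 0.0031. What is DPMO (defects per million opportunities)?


DPMO = defect_rate * 1000000 = 0.0031 * 1000000

3100


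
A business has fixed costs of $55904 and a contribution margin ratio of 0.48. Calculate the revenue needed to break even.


Formula: BER = Fixed Costs / Contribution Margin Ratio
BER = $55904 / 0.48
BER = $116466.67 (to the nearest cent)

$116466.67


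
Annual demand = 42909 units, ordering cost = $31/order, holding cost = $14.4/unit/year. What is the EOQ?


Formula: EOQ = sqrt(2 * D * S / H)
Numerator: 2 * 42909 * 31 = 2660358
2DS/H = 2660358 / 14.4 = 184747.1
EOQ = sqrt(184747.1) = 429.8 units

429.8 units


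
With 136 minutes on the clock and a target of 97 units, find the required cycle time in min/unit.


Formula: CT = Available Time / Number of Units
CT = 136 min / 97 units
CT = 1.4 min/unit

1.4 min/unit


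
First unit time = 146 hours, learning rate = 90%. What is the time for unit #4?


Formula: T_n = T_1 * (learning_rate)^(log2(n)) where learning_rate = rate/100
Doublings = log2(4) = 2
T_n = 146 * 0.9^2
T_n = 146 * 0.81 = 118.3 hours

118.3 hours


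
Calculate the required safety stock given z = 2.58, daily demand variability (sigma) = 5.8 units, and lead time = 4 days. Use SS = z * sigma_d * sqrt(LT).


Formula: SS = z * sigma_d * sqrt(LT)
sqrt(LT) = sqrt(4) = 2.0
SS = 2.58 * 5.8 * 2.0
SS = 29.9 units

29.9 units


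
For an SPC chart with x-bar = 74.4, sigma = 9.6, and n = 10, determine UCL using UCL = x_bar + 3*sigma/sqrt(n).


UCL = 74.4 + 3 * 9.6 / sqrt(10)

83.51


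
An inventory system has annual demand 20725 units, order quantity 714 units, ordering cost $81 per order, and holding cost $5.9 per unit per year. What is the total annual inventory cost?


TC = 20725/714 * 81 + 714/2 * 5.9

$4457.46


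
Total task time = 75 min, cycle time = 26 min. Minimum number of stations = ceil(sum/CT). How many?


Formula: N_min = ceil(Sum of Task Times / Cycle Time)
N_min = ceil(75 min / 26 min) = ceil(2.8846)
N_min = 3 stations

3


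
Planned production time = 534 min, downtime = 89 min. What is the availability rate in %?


Formula: Availability = (Planned Time - Downtime) / Planned Time * 100
Uptime = 534 - 89 = 445 min
Availability = 445 / 534 * 100 = 83.3%

83.3%


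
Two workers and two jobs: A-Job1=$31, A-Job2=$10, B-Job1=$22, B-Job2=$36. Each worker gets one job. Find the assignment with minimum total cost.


Option 1: A->1 + B->2 = $31 + $36 = $67
Option 2: A->2 + B->1 = $10 + $22 = $32
Min cost = min($67, $32) = $32

$32


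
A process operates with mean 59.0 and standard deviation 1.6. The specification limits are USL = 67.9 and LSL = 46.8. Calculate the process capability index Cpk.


Cpu = (67.9 - 59.0) / (3 * 1.6) = 1.85
Cpl = (59.0 - 46.8) / (3 * 1.6) = 2.54
Cpk = min(1.85, 2.54) = 1.85

1.85


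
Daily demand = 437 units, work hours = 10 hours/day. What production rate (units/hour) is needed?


Formula: Production Rate = Daily Demand / Available Hours
Rate = 437 units/day / 10 hours/day
Rate = 43.7 units/hour

43.7 units/hour


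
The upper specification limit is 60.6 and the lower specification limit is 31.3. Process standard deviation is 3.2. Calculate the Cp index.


Cp = (60.6 - 31.3) / (6 * 3.2)

1.53


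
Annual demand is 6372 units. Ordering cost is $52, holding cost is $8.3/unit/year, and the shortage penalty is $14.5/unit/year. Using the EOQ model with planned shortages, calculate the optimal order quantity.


Formula: EOQ* = sqrt(2DS/H) * sqrt((H+P)/P)
Base EOQ = sqrt(2*6372*52/8.3) = 282.56 units
Correction = sqrt((8.3+14.5)/14.5) = 1.25396
EOQ* = 282.56 * 1.25396 = 354.3 units

354.3 units


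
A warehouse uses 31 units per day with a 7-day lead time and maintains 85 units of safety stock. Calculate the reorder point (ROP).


Formula: ROP = (Daily Demand * Lead Time) + Safety Stock
Demand during lead time = 31 * 7 = 217 units
ROP = 217 + 85 = 302 units

302 units


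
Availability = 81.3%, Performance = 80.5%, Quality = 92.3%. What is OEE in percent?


Formula: OEE = Availability * Performance * Quality / 10000
A * P = 81.3% * 80.5% / 100 = 65.45%
OEE = 65.45% * 92.3% / 100 = 60.4%

60.4%


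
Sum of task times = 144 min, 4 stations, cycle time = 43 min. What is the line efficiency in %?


Formula: Efficiency = Sum of Task Times / (N_stations * CT) * 100
Total station capacity = 4 stations * 43 min = 172 min
Efficiency = 144 / 172 * 100 = 83.7%

83.7%


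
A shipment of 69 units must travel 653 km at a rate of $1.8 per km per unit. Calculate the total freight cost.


TC = dist * cost * units = 653 * 1.8 * 69 = $81102.60

$81102.60


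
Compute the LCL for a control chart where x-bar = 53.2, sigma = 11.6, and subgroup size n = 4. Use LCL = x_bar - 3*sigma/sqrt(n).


LCL = 53.2 - 3 * 11.6 / sqrt(4)

35.8


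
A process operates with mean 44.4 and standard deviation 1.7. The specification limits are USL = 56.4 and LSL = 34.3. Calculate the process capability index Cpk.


Cpu = (56.4 - 44.4) / (3 * 1.7) = 2.35
Cpl = (44.4 - 34.3) / (3 * 1.7) = 1.98
Cpk = min(2.35, 1.98) = 1.98

1.98


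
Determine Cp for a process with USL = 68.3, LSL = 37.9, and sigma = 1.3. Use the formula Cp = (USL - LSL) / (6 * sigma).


Cp = (68.3 - 37.9) / (6 * 1.3)

3.9


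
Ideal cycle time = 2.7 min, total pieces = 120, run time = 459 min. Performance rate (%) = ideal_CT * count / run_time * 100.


Formula: Performance = (Ideal CT * Total Count) / Run Time * 100
Ideal output time = 2.7 * 120 = 324.0 min
Performance = 324.0 / 459 * 100 = 70.6%

70.6%


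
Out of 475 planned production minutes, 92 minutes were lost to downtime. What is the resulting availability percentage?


Formula: Availability = (Planned Time - Downtime) / Planned Time * 100
Uptime = 475 - 92 = 383 min
Availability = 383 / 475 * 100 = 80.6%

80.6%


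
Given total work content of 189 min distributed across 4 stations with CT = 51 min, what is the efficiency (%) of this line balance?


Formula: Efficiency = Sum of Task Times / (N_stations * CT) * 100
Total station capacity = 4 stations * 51 min = 204 min
Efficiency = 189 / 204 * 100 = 92.6%

92.6%


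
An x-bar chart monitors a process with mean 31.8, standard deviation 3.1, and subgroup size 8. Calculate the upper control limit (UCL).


UCL = 31.8 + 3 * 3.1 / sqrt(8)

35.09


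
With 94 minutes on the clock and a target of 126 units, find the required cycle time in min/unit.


Formula: CT = Available Time / Number of Units
CT = 94 min / 126 units
CT = 0.75 min/unit

0.75 min/unit


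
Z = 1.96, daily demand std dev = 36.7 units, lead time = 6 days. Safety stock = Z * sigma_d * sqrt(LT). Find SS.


Formula: SS = z * sigma_d * sqrt(LT)
sqrt(LT) = sqrt(6) = 2.4495
SS = 1.96 * 36.7 * 2.4495
SS = 176.2 units

176.2 units


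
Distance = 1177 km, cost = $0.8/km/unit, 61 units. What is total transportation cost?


TC = dist * cost * units = 1177 * 0.8 * 61 = $57437.60

$57437.60


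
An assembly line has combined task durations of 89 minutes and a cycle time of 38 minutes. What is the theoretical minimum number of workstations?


Formula: N_min = ceil(Sum of Task Times / Cycle Time)
N_min = ceil(89 min / 38 min) = ceil(2.3421)
N_min = 3 stations

3


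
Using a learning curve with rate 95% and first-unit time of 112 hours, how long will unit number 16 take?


Formula: T_n = T_1 * (learning_rate)^(log2(n)) where learning_rate = rate/100
Doublings = log2(16) = 4
T_n = 112 * 0.95^4
T_n = 112 * 0.8145 = 91.2 hours

91.2 hours


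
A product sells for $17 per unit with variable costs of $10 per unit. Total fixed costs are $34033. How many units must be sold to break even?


Formula: BEQ = Fixed Costs / (Price - Variable Cost)
Contribution margin = $17 - $10 = $7/unit
BEQ = ceil($34033 / $7/unit) = ceil(4861.86) = 4862 units

4862 units


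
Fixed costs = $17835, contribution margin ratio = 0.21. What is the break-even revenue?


Formula: BER = Fixed Costs / Contribution Margin Ratio
BER = $17835 / 0.21
BER = $84928.57 (to the nearest cent)

$84928.57


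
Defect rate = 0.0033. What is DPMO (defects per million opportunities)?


DPMO = defect_rate * 1000000 = 0.0033 * 1000000

3300


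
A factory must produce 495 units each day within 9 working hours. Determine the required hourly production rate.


Formula: Production Rate = Daily Demand / Available Hours
Rate = 495 units/day / 9 hours/day
Rate = 55.0 units/hour

55.0 units/hour


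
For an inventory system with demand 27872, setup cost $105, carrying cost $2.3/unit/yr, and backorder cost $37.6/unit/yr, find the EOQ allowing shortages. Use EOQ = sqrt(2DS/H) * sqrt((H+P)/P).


Formula: EOQ* = sqrt(2DS/H) * sqrt((H+P)/P)
Base EOQ = sqrt(2*27872*105/2.3) = 1595.25 units
Correction = sqrt((2.3+37.6)/37.6) = 1.03013
EOQ* = 1595.25 * 1.03013 = 1643.3 units

1643.3 units


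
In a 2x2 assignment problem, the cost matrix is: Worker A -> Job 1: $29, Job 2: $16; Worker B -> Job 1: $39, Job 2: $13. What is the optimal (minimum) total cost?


Option 1: A->1 + B->2 = $29 + $13 = $42
Option 2: A->2 + B->1 = $16 + $39 = $55
Min cost = min($42, $55) = $42

$42


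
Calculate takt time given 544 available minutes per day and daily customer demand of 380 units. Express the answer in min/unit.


Formula: Takt Time = Available Production Time / Customer Demand
Takt = 544 min/day / 380 units/day
Takt = 1.43 min/unit

1.43 min/unit


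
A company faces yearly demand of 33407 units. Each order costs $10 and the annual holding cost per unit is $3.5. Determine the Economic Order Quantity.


Formula: EOQ = sqrt(2 * D * S / H)
Numerator: 2 * 33407 * 10 = 668140
2DS/H = 668140 / 3.5 = 190897.1
EOQ = sqrt(190897.1) = 436.9 units

436.9 units


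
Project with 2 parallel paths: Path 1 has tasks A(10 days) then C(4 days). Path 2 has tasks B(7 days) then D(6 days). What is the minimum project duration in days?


Path 1 = 10 + 4 = 14 days
Path 2 = 7 + 6 = 13 days
Duration = max(14, 13) = 14 days

14 days


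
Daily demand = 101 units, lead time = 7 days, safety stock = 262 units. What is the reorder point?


Formula: ROP = (Daily Demand * Lead Time) + Safety Stock
Demand during lead time = 101 * 7 = 707 units
ROP = 707 + 262 = 969 units

969 units


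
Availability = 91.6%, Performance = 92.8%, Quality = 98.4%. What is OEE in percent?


Formula: OEE = Availability * Performance * Quality / 10000
A * P = 91.6% * 92.8% / 100 = 85.0%
OEE = 85.0% * 98.4% / 100 = 83.6%

83.6%


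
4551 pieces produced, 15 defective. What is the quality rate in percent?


Formula: Quality Rate = Good Pieces / Total Pieces * 100
Good pieces = 4551 - 15 = 4536
QR = 4536 / 4551 * 100 = 99.7%

99.7%


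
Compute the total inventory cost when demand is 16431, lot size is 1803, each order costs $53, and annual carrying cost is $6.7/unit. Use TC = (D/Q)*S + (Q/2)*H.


TC = 16431/1803 * 53 + 1803/2 * 6.7

$6523.05


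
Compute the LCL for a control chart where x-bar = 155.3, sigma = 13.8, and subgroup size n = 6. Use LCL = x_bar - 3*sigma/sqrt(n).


LCL = 155.3 - 3 * 13.8 / sqrt(6)

138.4


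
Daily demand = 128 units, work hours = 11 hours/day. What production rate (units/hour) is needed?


Formula: Production Rate = Daily Demand / Available Hours
Rate = 128 units/day / 11 hours/day
Rate = 11.6 units/hour

11.6 units/hour


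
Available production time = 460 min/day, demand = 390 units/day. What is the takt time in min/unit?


Formula: Takt Time = Available Production Time / Customer Demand
Takt = 460 min/day / 390 units/day
Takt = 1.18 min/unit

1.18 min/unit


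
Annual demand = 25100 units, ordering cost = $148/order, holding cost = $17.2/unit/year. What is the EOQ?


Formula: EOQ = sqrt(2 * D * S / H)
Numerator: 2 * 25100 * 148 = 7429600
2DS/H = 7429600 / 17.2 = 431953.5
EOQ = sqrt(431953.5) = 657.2 units

657.2 units


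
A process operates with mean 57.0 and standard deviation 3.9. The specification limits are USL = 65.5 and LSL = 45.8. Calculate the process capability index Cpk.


Cpu = (65.5 - 57.0) / (3 * 3.9) = 0.73
Cpl = (57.0 - 45.8) / (3 * 3.9) = 0.96
Cpk = min(0.73, 0.96) = 0.73

0.73


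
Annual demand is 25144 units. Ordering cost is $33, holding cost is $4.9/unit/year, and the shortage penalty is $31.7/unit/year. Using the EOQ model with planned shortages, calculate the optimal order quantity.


Formula: EOQ* = sqrt(2DS/H) * sqrt((H+P)/P)
Base EOQ = sqrt(2*25144*33/4.9) = 581.96 units
Correction = sqrt((4.9+31.7)/31.7) = 1.07451
EOQ* = 581.96 * 1.07451 = 625.3 units

625.3 units


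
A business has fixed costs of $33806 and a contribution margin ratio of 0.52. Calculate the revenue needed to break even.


Formula: BER = Fixed Costs / Contribution Margin Ratio
BER = $33806 / 0.52
BER = $65011.54 (to the nearest cent)

$65011.54


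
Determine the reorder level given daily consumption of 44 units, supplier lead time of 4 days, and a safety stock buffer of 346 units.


Formula: ROP = (Daily Demand * Lead Time) + Safety Stock
Demand during lead time = 44 * 4 = 176 units
ROP = 176 + 346 = 522 units

522 units


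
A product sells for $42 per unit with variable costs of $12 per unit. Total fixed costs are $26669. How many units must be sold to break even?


Formula: BEQ = Fixed Costs / (Price - Variable Cost)
Contribution margin = $42 - $12 = $30/unit
BEQ = ceil($26669 / $30/unit) = ceil(888.97) = 889 units

889 units


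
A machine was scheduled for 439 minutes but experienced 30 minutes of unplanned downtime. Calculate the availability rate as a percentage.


Formula: Availability = (Planned Time - Downtime) / Planned Time * 100
Uptime = 439 - 30 = 409 min
Availability = 409 / 439 * 100 = 93.2%

93.2%


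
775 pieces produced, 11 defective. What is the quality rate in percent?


Formula: Quality Rate = Good Pieces / Total Pieces * 100
Good pieces = 775 - 11 = 764
QR = 764 / 775 * 100 = 98.6%

98.6%


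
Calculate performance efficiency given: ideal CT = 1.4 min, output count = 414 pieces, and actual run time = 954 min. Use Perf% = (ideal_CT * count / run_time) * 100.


Formula: Performance = (Ideal CT * Total Count) / Run Time * 100
Ideal output time = 1.4 * 414 = 579.6 min
Performance = 579.6 / 954 * 100 = 60.8%

60.8%


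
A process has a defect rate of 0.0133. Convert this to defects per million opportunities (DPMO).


DPMO = defect_rate * 1000000 = 0.0133 * 1000000

13300


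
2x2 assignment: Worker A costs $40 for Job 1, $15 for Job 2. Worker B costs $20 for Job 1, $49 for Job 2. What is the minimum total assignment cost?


Option 1: A->1 + B->2 = $40 + $49 = $89
Option 2: A->2 + B->1 = $15 + $20 = $35
Min cost = min($89, $35) = $35

$35


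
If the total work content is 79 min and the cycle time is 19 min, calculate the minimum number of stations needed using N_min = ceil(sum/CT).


Formula: N_min = ceil(Sum of Task Times / Cycle Time)
N_min = ceil(79 min / 19 min) = ceil(4.1579)
N_min = 5 stations

5


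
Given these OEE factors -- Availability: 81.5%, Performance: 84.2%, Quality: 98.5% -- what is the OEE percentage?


Formula: OEE = Availability * Performance * Quality / 10000
A * P = 81.5% * 84.2% / 100 = 68.62%
OEE = 68.62% * 98.5% / 100 = 67.6%

67.6%


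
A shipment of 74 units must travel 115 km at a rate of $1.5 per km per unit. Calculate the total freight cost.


TC = dist * cost * units = 115 * 1.5 * 74 = $12765.00

$12765.00


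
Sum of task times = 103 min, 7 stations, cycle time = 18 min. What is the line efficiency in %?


Formula: Efficiency = Sum of Task Times / (N_stations * CT) * 100
Total station capacity = 7 stations * 18 min = 126 min
Efficiency = 103 / 126 * 100 = 81.7%

81.7%


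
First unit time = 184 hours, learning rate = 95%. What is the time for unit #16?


Formula: T_n = T_1 * (learning_rate)^(log2(n)) where learning_rate = rate/100
Doublings = log2(16) = 4
T_n = 184 * 0.95^4
T_n = 184 * 0.8145 = 149.9 hours

149.9 hours


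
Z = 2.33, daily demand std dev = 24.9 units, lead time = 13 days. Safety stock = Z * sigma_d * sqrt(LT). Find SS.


Formula: SS = z * sigma_d * sqrt(LT)
sqrt(LT) = sqrt(13) = 3.6056
SS = 2.33 * 24.9 * 3.6056
SS = 209.2 units

209.2 units


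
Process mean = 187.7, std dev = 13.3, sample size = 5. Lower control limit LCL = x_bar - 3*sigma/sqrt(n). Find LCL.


LCL = 187.7 - 3 * 13.3 / sqrt(5)

169.86


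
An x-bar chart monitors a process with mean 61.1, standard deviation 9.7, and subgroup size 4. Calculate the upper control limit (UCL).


UCL = 61.1 + 3 * 9.7 / sqrt(4)

75.65


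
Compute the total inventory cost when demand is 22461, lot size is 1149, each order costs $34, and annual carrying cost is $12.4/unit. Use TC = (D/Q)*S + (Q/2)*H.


TC = 22461/1149 * 34 + 1149/2 * 12.4

$7788.44


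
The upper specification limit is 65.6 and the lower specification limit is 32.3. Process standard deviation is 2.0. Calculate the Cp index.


Cp = (65.6 - 32.3) / (6 * 2.0)

2.78


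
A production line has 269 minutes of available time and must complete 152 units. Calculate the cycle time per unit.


Formula: CT = Available Time / Number of Units
CT = 269 min / 152 units
CT = 1.77 min/unit

1.77 min/unit


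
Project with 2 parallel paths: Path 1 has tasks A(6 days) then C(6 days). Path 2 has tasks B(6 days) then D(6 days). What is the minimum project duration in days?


Path 1 = 6 + 6 = 12 days
Path 2 = 6 + 6 = 12 days
Duration = max(12, 12) = 12 days

12 days


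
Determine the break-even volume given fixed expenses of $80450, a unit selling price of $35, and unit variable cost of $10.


Formula: BEQ = Fixed Costs / (Price - Variable Cost)
Contribution margin = $35 - $10 = $25/unit
BEQ = ceil($80450 / $25/unit) = ceil(3218.0) = 3218 units

3218 units


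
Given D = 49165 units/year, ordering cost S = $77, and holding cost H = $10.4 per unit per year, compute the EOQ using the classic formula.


Formula: EOQ = sqrt(2 * D * S / H)
Numerator: 2 * 49165 * 77 = 7571410
2DS/H = 7571410 / 10.4 = 728020.2
EOQ = sqrt(728020.2) = 853.2 units

853.2 units


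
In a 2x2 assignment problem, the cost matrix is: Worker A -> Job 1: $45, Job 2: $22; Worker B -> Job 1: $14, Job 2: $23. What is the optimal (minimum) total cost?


Option 1: A->1 + B->2 = $45 + $23 = $68
Option 2: A->2 + B->1 = $22 + $14 = $36
Min cost = min($68, $36) = $36

$36


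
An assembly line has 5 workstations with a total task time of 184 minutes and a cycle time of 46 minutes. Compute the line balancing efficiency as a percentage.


Formula: Efficiency = Sum of Task Times / (N_stations * CT) * 100
Total station capacity = 5 stations * 46 min = 230 min
Efficiency = 184 / 230 * 100 = 80.0%

80.0%


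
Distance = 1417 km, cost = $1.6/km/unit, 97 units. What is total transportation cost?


TC = dist * cost * units = 1417 * 1.6 * 97 = $219918.40

$219918.40


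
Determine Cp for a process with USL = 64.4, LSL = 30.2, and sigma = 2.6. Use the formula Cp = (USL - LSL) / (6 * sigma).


Cp = (64.4 - 30.2) / (6 * 2.6)

2.19


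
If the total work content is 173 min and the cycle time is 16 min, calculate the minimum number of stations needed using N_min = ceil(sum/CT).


Formula: N_min = ceil(Sum of Task Times / Cycle Time)
N_min = ceil(173 min / 16 min) = ceil(10.8125)
N_min = 11 stations

11


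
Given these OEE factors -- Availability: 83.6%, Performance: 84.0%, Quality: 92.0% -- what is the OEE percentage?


Formula: OEE = Availability * Performance * Quality / 10000
A * P = 83.6% * 84.0% / 100 = 70.22%
OEE = 70.22% * 92.0% / 100 = 64.6%

64.6%


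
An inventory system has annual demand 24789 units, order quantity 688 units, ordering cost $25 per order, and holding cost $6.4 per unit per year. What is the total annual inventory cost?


TC = 24789/688 * 25 + 688/2 * 6.4

$3102.36


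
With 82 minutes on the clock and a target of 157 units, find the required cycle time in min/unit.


Formula: CT = Available Time / Number of Units
CT = 82 min / 157 units
CT = 0.52 min/unit

0.52 min/unit


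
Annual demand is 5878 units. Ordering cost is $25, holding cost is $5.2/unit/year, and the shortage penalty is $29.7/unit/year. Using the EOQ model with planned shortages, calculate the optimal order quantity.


Formula: EOQ* = sqrt(2DS/H) * sqrt((H+P)/P)
Base EOQ = sqrt(2*5878*25/5.2) = 237.74 units
Correction = sqrt((5.2+29.7)/29.7) = 1.08401
EOQ* = 237.74 * 1.08401 = 257.7 units

257.7 units


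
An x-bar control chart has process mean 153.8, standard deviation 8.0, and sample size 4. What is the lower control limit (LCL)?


LCL = 153.8 - 3 * 8.0 / sqrt(4)

141.8


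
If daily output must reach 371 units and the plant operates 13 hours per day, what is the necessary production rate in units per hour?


Formula: Production Rate = Daily Demand / Available Hours
Rate = 371 units/day / 13 hours/day
Rate = 28.5 units/hour

28.5 units/hour


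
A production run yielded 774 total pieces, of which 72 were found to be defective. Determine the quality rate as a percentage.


Formula: Quality Rate = Good Pieces / Total Pieces * 100
Good pieces = 774 - 72 = 702
QR = 702 / 774 * 100 = 90.7%

90.7%


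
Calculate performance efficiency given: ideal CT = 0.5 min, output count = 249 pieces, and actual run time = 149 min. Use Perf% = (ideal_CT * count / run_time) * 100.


Formula: Performance = (Ideal CT * Total Count) / Run Time * 100
Ideal output time = 0.5 * 249 = 124.5 min
Performance = 124.5 / 149 * 100 = 83.6%

83.6%


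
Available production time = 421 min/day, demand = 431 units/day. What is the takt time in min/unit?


Formula: Takt Time = Available Production Time / Customer Demand
Takt = 421 min/day / 431 units/day
Takt = 0.98 min/unit

0.98 min/unit


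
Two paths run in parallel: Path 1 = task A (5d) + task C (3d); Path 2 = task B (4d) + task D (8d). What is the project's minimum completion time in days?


Path 1 = 5 + 3 = 8 days
Path 2 = 4 + 8 = 12 days
Duration = max(8, 12) = 12 days

12 days


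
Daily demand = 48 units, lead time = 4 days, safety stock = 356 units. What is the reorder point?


Formula: ROP = (Daily Demand * Lead Time) + Safety Stock
Demand during lead time = 48 * 4 = 192 units
ROP = 192 + 356 = 548 units

548 units


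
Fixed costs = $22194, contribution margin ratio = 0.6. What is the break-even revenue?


Formula: BER = Fixed Costs / Contribution Margin Ratio
BER = $22194 / 0.6
BER = $36990.00 (to the nearest cent)

$36990.00


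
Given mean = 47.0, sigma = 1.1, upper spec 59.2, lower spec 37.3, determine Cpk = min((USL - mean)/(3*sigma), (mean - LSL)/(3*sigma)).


Cpu = (59.2 - 47.0) / (3 * 1.1) = 3.7
Cpl = (47.0 - 37.3) / (3 * 1.1) = 2.94
Cpk = min(3.7, 2.94) = 2.94

2.94


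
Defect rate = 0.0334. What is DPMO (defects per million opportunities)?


DPMO = defect_rate * 1000000 = 0.0334 * 1000000

33400


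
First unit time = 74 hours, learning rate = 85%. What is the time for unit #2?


Formula: T_n = T_1 * (learning_rate)^(log2(n)) where learning_rate = rate/100
Doublings = log2(2) = 1
T_n = 74 * 0.85^1
T_n = 74 * 0.85 = 62.9 hours

62.9 hours


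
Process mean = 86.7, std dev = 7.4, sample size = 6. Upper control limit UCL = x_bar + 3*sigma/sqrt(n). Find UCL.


UCL = 86.7 + 3 * 7.4 / sqrt(6)

95.76


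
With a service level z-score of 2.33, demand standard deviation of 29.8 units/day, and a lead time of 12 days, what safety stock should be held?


Formula: SS = z * sigma_d * sqrt(LT)
sqrt(LT) = sqrt(12) = 3.4641
SS = 2.33 * 29.8 * 3.4641
SS = 240.5 units

240.5 units


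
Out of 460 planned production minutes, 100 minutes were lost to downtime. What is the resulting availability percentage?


Formula: Availability = (Planned Time - Downtime) / Planned Time * 100
Uptime = 460 - 100 = 360 min
Availability = 360 / 460 * 100 = 78.3%

78.3%


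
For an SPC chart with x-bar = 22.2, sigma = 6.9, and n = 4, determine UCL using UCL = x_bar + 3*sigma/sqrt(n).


UCL = 22.2 + 3 * 6.9 / sqrt(4)

32.55


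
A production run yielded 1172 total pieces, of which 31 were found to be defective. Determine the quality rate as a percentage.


Formula: Quality Rate = Good Pieces / Total Pieces * 100
Good pieces = 1172 - 31 = 1141
QR = 1141 / 1172 * 100 = 97.4%

97.4%
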